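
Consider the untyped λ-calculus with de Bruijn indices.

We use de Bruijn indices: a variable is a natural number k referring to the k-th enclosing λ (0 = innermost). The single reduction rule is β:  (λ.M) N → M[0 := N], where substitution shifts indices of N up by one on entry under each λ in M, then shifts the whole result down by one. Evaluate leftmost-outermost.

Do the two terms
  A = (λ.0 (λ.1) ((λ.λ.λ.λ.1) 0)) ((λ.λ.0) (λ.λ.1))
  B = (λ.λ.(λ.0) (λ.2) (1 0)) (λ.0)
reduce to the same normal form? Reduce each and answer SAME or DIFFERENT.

Answer: DIFFERENT — A ⇓ λ.0, B ⇓ λ.λ.0

Working:
Term A:
  start: (λ.0 (λ.1) ((λ.λ.λ.λ.1) 0)) ((λ.λ.0) (λ.λ.1))
  →1  (λ.λ.0) (λ.λ.1) (λ.(λ.λ.0) (λ.λ.1)) ((λ.λ.λ.λ.1) ((λ.λ.0) (λ.λ.1)))
  →2  (λ.0) (λ.(λ.λ.0) (λ.λ.1)) ((λ.λ.λ.λ.1) ((λ.λ.0) (λ.λ.1)))
  →3  (λ.(λ.λ.0) (λ.λ.1)) ((λ.λ.λ.λ.1) ((λ.λ.0) (λ.λ.1)))
  →4  (λ.λ.0) (λ.λ.1)
  →5  λ.0

Term B:
  start: (λ.λ.(λ.0) (λ.2) (1 0)) (λ.0)
  →1  λ.(λ.0) (λ.λ.0) ((λ.0) 0)
  →2  λ.(λ.λ.0) ((λ.0) 0)
  →3  λ.λ.0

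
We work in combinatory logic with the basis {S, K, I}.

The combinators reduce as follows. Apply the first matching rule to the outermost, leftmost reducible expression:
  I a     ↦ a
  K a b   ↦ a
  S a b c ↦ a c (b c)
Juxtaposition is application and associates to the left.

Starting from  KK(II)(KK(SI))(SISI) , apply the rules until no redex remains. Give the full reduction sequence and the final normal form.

Answer: normal form = K  (in 3 steps)

Derivation:
  start: KK(II)(KK(SI))(SISI)
  [1] K(KK(SI))(SISI)
  [2] KK(SI)
  [3] K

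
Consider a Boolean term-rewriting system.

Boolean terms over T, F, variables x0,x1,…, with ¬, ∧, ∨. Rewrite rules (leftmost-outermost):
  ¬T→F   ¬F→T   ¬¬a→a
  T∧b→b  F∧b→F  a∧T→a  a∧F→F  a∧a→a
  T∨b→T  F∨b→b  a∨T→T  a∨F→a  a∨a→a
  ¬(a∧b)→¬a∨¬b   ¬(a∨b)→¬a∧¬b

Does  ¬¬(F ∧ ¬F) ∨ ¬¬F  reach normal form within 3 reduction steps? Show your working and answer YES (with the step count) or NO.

  start: ¬¬(F ∧ ¬F) ∨ ¬¬F
  step 1: (F ∧ ¬F) ∨ ¬¬F
  step 2: F ∨ ¬¬F
  step 3: ¬¬F

Answer: NO — after 3 steps the term is ¬¬F, not yet normal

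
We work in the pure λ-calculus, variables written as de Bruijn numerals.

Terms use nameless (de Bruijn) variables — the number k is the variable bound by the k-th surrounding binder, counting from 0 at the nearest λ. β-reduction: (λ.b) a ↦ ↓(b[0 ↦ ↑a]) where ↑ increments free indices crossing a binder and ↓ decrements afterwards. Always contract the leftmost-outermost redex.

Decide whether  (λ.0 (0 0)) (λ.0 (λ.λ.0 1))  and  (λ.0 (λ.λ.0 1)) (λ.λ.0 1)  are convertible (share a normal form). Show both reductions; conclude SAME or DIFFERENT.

Answer: SAME — A ⇓ λ.0 (λ.λ.0 1), B ⇓ λ.0 (λ.λ.0 1)

Reduction:
Term A:
  start: (λ.0 (0 0)) (λ.0 (λ.λ.0 1))
  [1] (λ.0 (λ.λ.0 1)) ((λ.0 (λ.λ.0 1)) (λ.0 (λ.λ.0 1)))
  [2] (λ.0 (λ.λ.0 1)) (λ.0 (λ.λ.0 1)) (λ.λ.0 1)
  [3] (λ.0 (λ.λ.0 1)) (λ.λ.0 1) (λ.λ.0 1)
  [4] (λ.λ.0 1) (λ.λ.0 1) (λ.λ.0 1)
  [5] (λ.0 (λ.λ.0 1)) (λ.λ.0 1)
  [6] (λ.λ.0 1) (λ.λ.0 1)
  [7] λ.0 (λ.λ.0 1)

Term B:
  start: (λ.0 (λ.λ.0 1)) (λ.λ.0 1)
  [1] (λ.λ.0 1) (λ.λ.0 1)
  [2] λ.0 (λ.λ.0 1)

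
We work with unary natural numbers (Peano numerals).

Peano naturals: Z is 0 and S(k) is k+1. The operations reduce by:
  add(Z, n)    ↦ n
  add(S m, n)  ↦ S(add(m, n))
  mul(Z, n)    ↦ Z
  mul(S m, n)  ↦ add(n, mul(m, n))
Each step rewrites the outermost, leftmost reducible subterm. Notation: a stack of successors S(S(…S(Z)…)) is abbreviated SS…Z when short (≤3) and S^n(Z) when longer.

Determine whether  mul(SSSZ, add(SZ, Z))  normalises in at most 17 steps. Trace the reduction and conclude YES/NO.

  start: mul(SSSZ, add(SZ, Z))
  [1] add(add(SZ, Z), mul(SSZ, add(SZ, Z)))
  [2] add(S(add(Z, Z)), mul(SSZ, add(SZ, Z)))
  [3] S(add(add(Z, Z), mul(SSZ, add(SZ, Z))))
  [4] S(add(Z, mul(SSZ, add(SZ, Z))))
  [5] S(mul(SSZ, add(SZ, Z)))
  [6] S(add(add(SZ, Z), mul(SZ, add(SZ, Z))))
  [7] S(add(S(add(Z, Z)), mul(SZ, add(SZ, Z))))
  [8] S(S(add(add(Z, Z), mul(SZ, add(SZ, Z)))))
  [9] S(S(add(Z, mul(SZ, add(SZ, Z)))))
  [10] S(S(mul(SZ, add(SZ, Z))))
  [11] S(S(add(add(SZ, Z), mul(Z, add(SZ, Z)))))
  [12] S(S(add(S(add(Z, Z)), mul(Z, add(SZ, Z)))))
  [13] S(S(S(add(add(Z, Z), mul(Z, add(SZ, Z))))))
  [14] S(S(S(add(Z, mul(Z, add(SZ, Z))))))
  [15] S(S(S(mul(Z, add(SZ, Z)))))
  [16] SSSZ

Answer: YES — reaches normal form SSSZ in 16 ≤ 17 steps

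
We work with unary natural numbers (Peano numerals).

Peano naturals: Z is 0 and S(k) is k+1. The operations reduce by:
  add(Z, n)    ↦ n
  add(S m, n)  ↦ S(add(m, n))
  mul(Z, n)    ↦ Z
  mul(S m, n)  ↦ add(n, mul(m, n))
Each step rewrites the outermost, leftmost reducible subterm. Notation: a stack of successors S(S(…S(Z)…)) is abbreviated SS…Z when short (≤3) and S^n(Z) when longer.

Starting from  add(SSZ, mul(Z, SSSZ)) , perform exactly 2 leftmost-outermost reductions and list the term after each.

  start: add(SSZ, mul(Z, SSSZ))
  [1] S(add(SZ, mul(Z, SSSZ)))
  [2] S(S(add(Z, mul(Z, SSSZ))))

Answer: after 2 steps: S(S(add(Z, mul(Z, SSSZ))))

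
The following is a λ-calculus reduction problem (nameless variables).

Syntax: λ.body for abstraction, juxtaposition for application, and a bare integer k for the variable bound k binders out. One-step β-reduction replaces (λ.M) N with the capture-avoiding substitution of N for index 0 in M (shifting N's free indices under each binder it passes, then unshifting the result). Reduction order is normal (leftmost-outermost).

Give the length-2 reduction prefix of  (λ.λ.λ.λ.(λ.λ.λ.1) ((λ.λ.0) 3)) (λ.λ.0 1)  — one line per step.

  start: (λ.λ.λ.λ.(λ.λ.λ.1) ((λ.λ.0) 3)) (λ.λ.0 1)
  step 1: λ.λ.λ.(λ.λ.λ.1) ((λ.λ.0) (λ.λ.0 1))
  step 2: λ.λ.λ.λ.λ.1

Answer: after 2 steps: λ.λ.λ.λ.λ.1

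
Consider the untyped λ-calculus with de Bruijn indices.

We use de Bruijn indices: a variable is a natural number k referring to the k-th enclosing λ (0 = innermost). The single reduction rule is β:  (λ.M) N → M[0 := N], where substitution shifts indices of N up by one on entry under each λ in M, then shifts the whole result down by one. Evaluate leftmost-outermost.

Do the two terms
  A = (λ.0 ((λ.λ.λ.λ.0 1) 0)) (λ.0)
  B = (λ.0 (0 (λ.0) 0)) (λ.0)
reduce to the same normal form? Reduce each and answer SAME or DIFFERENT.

Answer: DIFFERENT — A ⇓ λ.λ.λ.0 1, B ⇓ λ.0

Derivation:
Term A:
  start: (λ.0 ((λ.λ.λ.λ.0 1) 0)) (λ.0)
  [1] (λ.0) ((λ.λ.λ.λ.0 1) (λ.0))
  [2] (λ.λ.λ.λ.0 1) (λ.0)
  [3] λ.λ.λ.0 1

Term B:
  start: (λ.0 (0 (λ.0) 0)) (λ.0)
  [1] (λ.0) ((λ.0) (λ.0) (λ.0))
  [2] (λ.0) (λ.0) (λ.0)
  [3] (λ.0) (λ.0)
  [4] λ.0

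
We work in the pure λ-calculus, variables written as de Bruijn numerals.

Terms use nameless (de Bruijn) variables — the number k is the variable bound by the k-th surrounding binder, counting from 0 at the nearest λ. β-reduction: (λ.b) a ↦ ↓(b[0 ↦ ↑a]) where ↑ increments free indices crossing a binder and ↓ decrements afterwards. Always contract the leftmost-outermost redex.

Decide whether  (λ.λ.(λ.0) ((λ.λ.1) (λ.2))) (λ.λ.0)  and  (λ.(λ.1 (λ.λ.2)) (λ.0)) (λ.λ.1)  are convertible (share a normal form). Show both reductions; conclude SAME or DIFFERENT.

Answer: DIFFERENT — A ⇓ λ.λ.λ.λ.λ.0, B ⇓ λ.λ.λ.λ.0

Derivation:
Term A:
  start: (λ.λ.(λ.0) ((λ.λ.1) (λ.2))) (λ.λ.0)
  step 1: λ.(λ.0) ((λ.λ.1) (λ.λ.λ.0))
  step 2: λ.(λ.λ.1) (λ.λ.λ.0)
  step 3: λ.λ.λ.λ.λ.0

Term B:
  start: (λ.(λ.1 (λ.λ.2)) (λ.0)) (λ.λ.1)
  step 1: (λ.(λ.λ.1) (λ.λ.2)) (λ.0)
  step 2: (λ.λ.1) (λ.λ.λ.0)
  step 3: λ.λ.λ.λ.0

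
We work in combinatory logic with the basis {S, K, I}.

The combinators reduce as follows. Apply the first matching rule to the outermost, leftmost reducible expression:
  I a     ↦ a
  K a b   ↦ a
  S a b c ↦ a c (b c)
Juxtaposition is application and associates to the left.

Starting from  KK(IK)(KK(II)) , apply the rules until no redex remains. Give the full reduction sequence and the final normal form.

  start: KK(IK)(KK(II))
  →1  K(KK(II))
  →2  KK

Answer: normal form = KK  (in 2 steps)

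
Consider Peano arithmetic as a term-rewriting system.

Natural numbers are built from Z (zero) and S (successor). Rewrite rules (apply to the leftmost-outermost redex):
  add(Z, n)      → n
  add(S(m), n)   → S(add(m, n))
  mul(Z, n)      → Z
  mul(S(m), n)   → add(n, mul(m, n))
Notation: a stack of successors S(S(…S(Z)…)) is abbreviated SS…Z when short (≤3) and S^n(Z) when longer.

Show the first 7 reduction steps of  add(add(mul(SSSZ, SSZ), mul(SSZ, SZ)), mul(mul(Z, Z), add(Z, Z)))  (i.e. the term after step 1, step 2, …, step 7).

  start: add(add(mul(SSSZ, SSZ), mul(SSZ, SZ)), mul(mul(Z, Z), add(Z, Z)))
  [1] add(add(add(SSZ, mul(SSZ, SSZ)), mul(SSZ, SZ)), mul(mul(Z, Z), add(Z, Z)))
  [2] add(add(S(add(SZ, mul(SSZ, SSZ))), mul(SSZ, SZ)), mul(mul(Z, Z), add(Z, Z)))
  [3] add(S(add(add(SZ, mul(SSZ, SSZ)), mul(SSZ, SZ))), mul(mul(Z, Z), add(Z, Z)))
  [4] S(add(add(add(SZ, mul(SSZ, SSZ)), mul(SSZ, SZ)), mul(mul(Z, Z), add(Z, Z))))
  [5] S(add(add(S(add(Z, mul(SSZ, SSZ))), mul(SSZ, SZ)), mul(mul(Z, Z), add(Z, Z))))
  [6] S(add(S(add(add(Z, mul(SSZ, SSZ)), mul(SSZ, SZ))), mul(mul(Z, Z), add(Z, Z))))
  [7] S(S(add(add(add(Z, mul(SSZ, SSZ)), mul(SSZ, SZ)), mul(mul(Z, Z), add(Z, Z)))))

Answer: after 7 steps: S(S(add(add(add(Z, mul(SSZ, SSZ)), mul(SSZ, SZ)), mul(mul(Z, Z), add(Z, Z)))))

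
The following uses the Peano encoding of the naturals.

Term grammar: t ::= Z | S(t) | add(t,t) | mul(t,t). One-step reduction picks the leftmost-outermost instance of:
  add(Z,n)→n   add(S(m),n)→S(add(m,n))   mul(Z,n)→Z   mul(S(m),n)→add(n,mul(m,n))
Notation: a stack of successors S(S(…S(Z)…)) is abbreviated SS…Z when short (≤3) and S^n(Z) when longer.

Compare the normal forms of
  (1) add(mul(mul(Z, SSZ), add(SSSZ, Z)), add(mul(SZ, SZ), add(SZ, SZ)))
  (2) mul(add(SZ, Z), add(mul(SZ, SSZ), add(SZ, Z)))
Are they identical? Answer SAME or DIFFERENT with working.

Term A:
  start: add(mul(mul(Z, SSZ), add(SSSZ, Z)), add(mul(SZ, SZ), add(SZ, SZ)))
  step 1: add(mul(Z, add(SSSZ, Z)), add(mul(SZ, SZ), add(SZ, SZ)))
  step 2: add(Z, add(mul(SZ, SZ), add(SZ, SZ)))
  step 3: add(mul(SZ, SZ), add(SZ, SZ))
  step 4: add(add(SZ, mul(Z, SZ)), add(SZ, SZ))
  step 5: add(S(add(Z, mul(Z, SZ))), add(SZ, SZ))
  step 6: S(add(add(Z, mul(Z, SZ)), add(SZ, SZ)))
  step 7: S(add(mul(Z, SZ), add(SZ, SZ)))
  step 8: S(add(Z, add(SZ, SZ)))
  step 9: S(add(SZ, SZ))
  step 10: S(S(add(Z, SZ)))
  step 11: SSSZ

Term B:
  start: mul(add(SZ, Z), add(mul(SZ, SSZ), add(SZ, Z)))
  step 1: mul(S(add(Z, Z)), add(mul(SZ, SSZ), add(SZ, Z)))
  step 2: add(add(mul(SZ, SSZ), add(SZ, Z)), mul(add(Z, Z), add(mul(SZ, SSZ), add(SZ, Z))))
  step 3: add(add(add(SSZ, mul(Z, SSZ)), add(SZ, Z)), mul(add(Z, Z), add(mul(SZ, SSZ), add(SZ, Z))))
  step 4: add(add(S(add(SZ, mul(Z, SSZ))), add(SZ, Z)), mul(add(Z, Z), add(mul(SZ, SSZ), add(SZ, Z))))
  step 5: add(S(add(add(SZ, mul(Z, SSZ)), add(SZ, Z))), mul(add(Z, Z), add(mul(SZ, SSZ), add(SZ, Z))))
  step 6: S(add(add(add(SZ, mul(Z, SSZ)), add(SZ, Z)), mul(add(Z, Z), add(mul(SZ, SSZ), add(SZ, Z)))))
  step 7: S(add(add(S(add(Z, mul(Z, SSZ))), add(SZ, Z)), mul(add(Z, Z), add(mul(SZ, SSZ), add(SZ, Z)))))
  step 8: S(add(S(add(add(Z, mul(Z, SSZ)), add(SZ, Z))), mul(add(Z, Z), add(mul(SZ, SSZ), add(SZ, Z)))))
  step 9: S(S(add(add(add(Z, mul(Z, SSZ)), add(SZ, Z)), mul(add(Z, Z), add(mul(SZ, SSZ), add(SZ, Z))))))
  step 10: S(S(add(add(mul(Z, SSZ), add(SZ, Z)), mul(add(Z, Z), add(mul(SZ, SSZ), add(SZ, Z))))))
  step 11: S(S(add(add(Z, add(SZ, Z)), mul(add(Z, Z), add(mul(SZ, SSZ), add(SZ, Z))))))
  step 12: S(S(add(add(SZ, Z), mul(add(Z, Z), add(mul(SZ, SSZ), add(SZ, Z))))))
  step 13: S(S(add(S(add(Z, Z)), mul(add(Z, Z), add(mul(SZ, SSZ), add(SZ, Z))))))
  step 14: S(S(S(add(add(Z, Z), mul(add(Z, Z), add(mul(SZ, SSZ), add(SZ, Z)))))))
  step 15: S(S(S(add(Z, mul(add(Z, Z), add(mul(SZ, SSZ), add(SZ, Z)))))))
  step 16: S(S(S(mul(add(Z, Z), add(mul(SZ, SSZ), add(SZ, Z))))))
  step 17: S(S(S(mul(Z, add(mul(SZ, SSZ), add(SZ, Z))))))
  step 18: SSSZ

Answer: SAME — A ⇓ SSSZ, B ⇓ SSSZ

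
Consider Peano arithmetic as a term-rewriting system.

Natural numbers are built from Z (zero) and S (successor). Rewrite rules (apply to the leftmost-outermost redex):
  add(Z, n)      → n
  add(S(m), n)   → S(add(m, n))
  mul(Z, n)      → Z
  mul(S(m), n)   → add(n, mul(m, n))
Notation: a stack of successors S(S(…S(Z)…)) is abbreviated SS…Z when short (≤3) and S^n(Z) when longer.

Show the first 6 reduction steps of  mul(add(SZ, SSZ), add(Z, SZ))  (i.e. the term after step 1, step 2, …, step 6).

Answer: after 6 steps: S(mul(SSZ, add(Z, SZ)))

Reduction:
  start: mul(add(SZ, SSZ), add(Z, SZ))
  [1] mul(S(add(Z, SSZ)), add(Z, SZ))
  [2] add(add(Z, SZ), mul(add(Z, SSZ), add(Z, SZ)))
  [3] add(SZ, mul(add(Z, SSZ), add(Z, SZ)))
  [4] S(add(Z, mul(add(Z, SSZ), add(Z, SZ))))
  [5] S(mul(add(Z, SSZ), add(Z, SZ)))
  [6] S(mul(SSZ, add(Z, SZ)))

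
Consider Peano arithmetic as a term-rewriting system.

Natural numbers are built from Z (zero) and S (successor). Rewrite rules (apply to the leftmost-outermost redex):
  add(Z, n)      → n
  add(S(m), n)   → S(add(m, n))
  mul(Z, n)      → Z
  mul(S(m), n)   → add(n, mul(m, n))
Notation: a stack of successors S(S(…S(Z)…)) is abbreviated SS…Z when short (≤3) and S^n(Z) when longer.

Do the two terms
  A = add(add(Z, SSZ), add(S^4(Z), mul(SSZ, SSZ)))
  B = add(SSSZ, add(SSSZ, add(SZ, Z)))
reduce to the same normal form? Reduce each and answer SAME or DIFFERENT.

Term A:
  start: add(add(Z, SSZ), add(S^4(Z), mul(SSZ, SSZ)))
  →1  add(SSZ, add(S^4(Z), mul(SSZ, SSZ)))
  →2  S(add(SZ, add(S^4(Z), mul(SSZ, SSZ))))
  →3  S(S(add(Z, add(S^4(Z), mul(SSZ, SSZ)))))
  →4  S(S(add(S^4(Z), mul(SSZ, SSZ))))
  →5  S(S(S(add(SSSZ, mul(SSZ, SSZ)))))
  →6  S(S(S(S(add(SSZ, mul(SSZ, SSZ))))))
  →7  S(S(S(S(S(add(SZ, mul(SSZ, SSZ)))))))
  →8  S(S(S(S(S(S(add(Z, mul(SSZ, SSZ))))))))
  →9  S(S(S(S(S(S(mul(SSZ, SSZ)))))))
  →10  S(S(S(S(S(S(add(SSZ, mul(SZ, SSZ))))))))
  →11  S(S(S(S(S(S(S(add(SZ, mul(SZ, SSZ)))))))))
  →12  S(S(S(S(S(S(S(S(add(Z, mul(SZ, SSZ))))))))))
  →13  S(S(S(S(S(S(S(S(mul(SZ, SSZ)))))))))
  →14  S(S(S(S(S(S(S(S(add(SSZ, mul(Z, SSZ))))))))))
  →15  S(S(S(S(S(S(S(S(S(add(SZ, mul(Z, SSZ)))))))))))
  →16  S(S(S(S(S(S(S(S(S(S(add(Z, mul(Z, SSZ))))))))))))
  →17  S(S(S(S(S(S(S(S(S(S(mul(Z, SSZ)))))))))))
  →18  S^10(Z)

Term B:
  start: add(SSSZ, add(SSSZ, add(SZ, Z)))
  →1  S(add(SSZ, add(SSSZ, add(SZ, Z))))
  →2  S(S(add(SZ, add(SSSZ, add(SZ, Z)))))
  →3  S(S(S(add(Z, add(SSSZ, add(SZ, Z))))))
  →4  S(S(S(add(SSSZ, add(SZ, Z)))))
  →5  S(S(S(S(add(SSZ, add(SZ, Z))))))
  →6  S(S(S(S(S(add(SZ, add(SZ, Z)))))))
  →7  S(S(S(S(S(S(add(Z, add(SZ, Z))))))))
  →8  S(S(S(S(S(S(add(SZ, Z)))))))
  →9  S(S(S(S(S(S(S(add(Z, Z))))))))
  →10  S^7(Z)

Answer: DIFFERENT — A ⇓ S^10(Z), B ⇓ S^7(Z)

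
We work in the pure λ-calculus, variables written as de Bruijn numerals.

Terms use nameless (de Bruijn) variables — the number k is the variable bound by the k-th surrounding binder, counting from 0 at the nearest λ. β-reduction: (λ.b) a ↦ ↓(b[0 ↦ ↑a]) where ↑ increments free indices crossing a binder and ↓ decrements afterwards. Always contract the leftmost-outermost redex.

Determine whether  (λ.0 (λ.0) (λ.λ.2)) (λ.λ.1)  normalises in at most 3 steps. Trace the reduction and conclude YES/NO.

  start: (λ.0 (λ.0) (λ.λ.2)) (λ.λ.1)
  →1  (λ.λ.1) (λ.0) (λ.λ.λ.λ.1)
  →2  (λ.λ.0) (λ.λ.λ.λ.1)
  →3  λ.0

Answer: YES — reaches normal form λ.0 in 3 ≤ 3 steps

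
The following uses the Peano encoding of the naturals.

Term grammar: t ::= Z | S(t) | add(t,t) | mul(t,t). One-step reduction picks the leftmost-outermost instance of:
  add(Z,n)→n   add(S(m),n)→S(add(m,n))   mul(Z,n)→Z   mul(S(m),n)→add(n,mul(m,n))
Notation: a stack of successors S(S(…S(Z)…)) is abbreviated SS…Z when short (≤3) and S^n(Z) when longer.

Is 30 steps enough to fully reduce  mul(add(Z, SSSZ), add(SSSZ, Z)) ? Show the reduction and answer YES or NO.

Answer: YES — reaches normal form S^9(Z) in 29 ≤ 30 steps

Working:
  start: mul(add(Z, SSSZ), add(SSSZ, Z))
  →1  mul(SSSZ, add(SSSZ, Z))
  →2  add(add(SSSZ, Z), mul(SSZ, add(SSSZ, Z)))
  →3  add(S(add(SSZ, Z)), mul(SSZ, add(SSSZ, Z)))
  →4  S(add(add(SSZ, Z), mul(SSZ, add(SSSZ, Z))))
  →5  S(add(S(add(SZ, Z)), mul(SSZ, add(SSSZ, Z))))
  →6  S(S(add(add(SZ, Z), mul(SSZ, add(SSSZ, Z)))))
  →7  S(S(add(S(add(Z, Z)), mul(SSZ, add(SSSZ, Z)))))
  →8  S(S(S(add(add(Z, Z), mul(SSZ, add(SSSZ, Z))))))
  →9  S(S(S(add(Z, mul(SSZ, add(SSSZ, Z))))))
  →10  S(S(S(mul(SSZ, add(SSSZ, Z)))))
  →11  S(S(S(add(add(SSSZ, Z), mul(SZ, add(SSSZ, Z))))))
  →12  S(S(S(add(S(add(SSZ, Z)), mul(SZ, add(SSSZ, Z))))))
  →13  S(S(S(S(add(add(SSZ, Z), mul(SZ, add(SSSZ, Z)))))))
  →14  S(S(S(S(add(S(add(SZ, Z)), mul(SZ, add(SSSZ, Z)))))))
  →15  S(S(S(S(S(add(add(SZ, Z), mul(SZ, add(SSSZ, Z))))))))
  →16  S(S(S(S(S(add(S(add(Z, Z)), mul(SZ, add(SSSZ, Z))))))))
  →17  S(S(S(S(S(S(add(add(Z, Z), mul(SZ, add(SSSZ, Z)))))))))
  →18  S(S(S(S(S(S(add(Z, mul(SZ, add(SSSZ, Z)))))))))
  →19  S(S(S(S(S(S(mul(SZ, add(SSSZ, Z))))))))
  →20  S(S(S(S(S(S(add(add(SSSZ, Z), mul(Z, add(SSSZ, Z)))))))))
  →21  S(S(S(S(S(S(add(S(add(SSZ, Z)), mul(Z, add(SSSZ, Z)))))))))
  →22  S(S(S(S(S(S(S(add(add(SSZ, Z), mul(Z, add(SSSZ, Z))))))))))
  →23  S(S(S(S(S(S(S(add(S(add(SZ, Z)), mul(Z, add(SSSZ, Z))))))))))
  →24  S(S(S(S(S(S(S(S(add(add(SZ, Z), mul(Z, add(SSSZ, Z)))))))))))
  →25  S(S(S(S(S(S(S(S(add(S(add(Z, Z)), mul(Z, add(SSSZ, Z)))))))))))
  →26  S(S(S(S(S(S(S(S(S(add(add(Z, Z), mul(Z, add(SSSZ, Z))))))))))))
  →27  S(S(S(S(S(S(S(S(S(add(Z, mul(Z, add(SSSZ, Z))))))))))))
  →28  S(S(S(S(S(S(S(S(S(mul(Z, add(SSSZ, Z)))))))))))
  →29  S^9(Z)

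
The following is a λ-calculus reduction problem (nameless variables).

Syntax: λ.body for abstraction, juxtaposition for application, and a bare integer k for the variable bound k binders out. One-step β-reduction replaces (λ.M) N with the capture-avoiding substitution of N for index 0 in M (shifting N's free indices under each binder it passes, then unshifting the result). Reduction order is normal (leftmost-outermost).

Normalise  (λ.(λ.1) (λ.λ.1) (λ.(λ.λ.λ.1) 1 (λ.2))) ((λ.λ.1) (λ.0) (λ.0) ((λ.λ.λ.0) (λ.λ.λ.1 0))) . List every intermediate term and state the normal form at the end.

  start: (λ.(λ.1) (λ.λ.1) (λ.(λ.λ.λ.1) 1 (λ.2))) ((λ.λ.1) (λ.0) (λ.0) ((λ.λ.λ.0) (λ.λ.λ.1 0)))
  step 1: (λ.(λ.λ.1) (λ.0) (λ.0) ((λ.λ.λ.0) (λ.λ.λ.1 0))) (λ.λ.1) (λ.(λ.λ.λ.1) ((λ.λ.1) (λ.0) (λ.0) ((λ.λ.λ.0) (λ.λ.λ.1 0))) (λ.(λ.λ.1) (λ.0) (λ.0) ((λ.λ.λ.0) (λ.λ.λ.1 0))))
  step 2: (λ.λ.1) (λ.0) (λ.0) ((λ.λ.λ.0) (λ.λ.λ.1 0)) (λ.(λ.λ.λ.1) ((λ.λ.1) (λ.0) (λ.0) ((λ.λ.λ.0) (λ.λ.λ.1 0))) (λ.(λ.λ.1) (λ.0) (λ.0) ((λ.λ.λ.0) (λ.λ.λ.1 0))))
  step 3: (λ.λ.0) (λ.0) ((λ.λ.λ.0) (λ.λ.λ.1 0)) (λ.(λ.λ.λ.1) ((λ.λ.1) (λ.0) (λ.0) ((λ.λ.λ.0) (λ.λ.λ.1 0))) (λ.(λ.λ.1) (λ.0) (λ.0) ((λ.λ.λ.0) (λ.λ.λ.1 0))))
  step 4: (λ.0) ((λ.λ.λ.0) (λ.λ.λ.1 0)) (λ.(λ.λ.λ.1) ((λ.λ.1) (λ.0) (λ.0) ((λ.λ.λ.0) (λ.λ.λ.1 0))) (λ.(λ.λ.1) (λ.0) (λ.0) ((λ.λ.λ.0) (λ.λ.λ.1 0))))
  step 5: (λ.λ.λ.0) (λ.λ.λ.1 0) (λ.(λ.λ.λ.1) ((λ.λ.1) (λ.0) (λ.0) ((λ.λ.λ.0) (λ.λ.λ.1 0))) (λ.(λ.λ.1) (λ.0) (λ.0) ((λ.λ.λ.0) (λ.λ.λ.1 0))))
  step 6: (λ.λ.0) (λ.(λ.λ.λ.1) ((λ.λ.1) (λ.0) (λ.0) ((λ.λ.λ.0) (λ.λ.λ.1 0))) (λ.(λ.λ.1) (λ.0) (λ.0) ((λ.λ.λ.0) (λ.λ.λ.1 0))))
  step 7: λ.0

Answer: normal form = λ.0  (in 7 steps)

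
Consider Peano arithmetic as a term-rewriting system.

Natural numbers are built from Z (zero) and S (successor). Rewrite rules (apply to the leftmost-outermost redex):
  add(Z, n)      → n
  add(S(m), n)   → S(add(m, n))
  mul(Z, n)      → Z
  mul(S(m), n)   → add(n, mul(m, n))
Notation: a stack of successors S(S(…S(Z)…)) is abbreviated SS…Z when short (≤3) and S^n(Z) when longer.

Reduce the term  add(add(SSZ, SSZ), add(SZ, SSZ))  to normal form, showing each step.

  start: add(add(SSZ, SSZ), add(SZ, SSZ))
  [1] add(S(add(SZ, SSZ)), add(SZ, SSZ))
  [2] S(add(add(SZ, SSZ), add(SZ, SSZ)))
  [3] S(add(S(add(Z, SSZ)), add(SZ, SSZ)))
  [4] S(S(add(add(Z, SSZ), add(SZ, SSZ))))
  [5] S(S(add(SSZ, add(SZ, SSZ))))
  [6] S(S(S(add(SZ, add(SZ, SSZ)))))
  [7] S(S(S(S(add(Z, add(SZ, SSZ))))))
  [8] S(S(S(S(add(SZ, SSZ)))))
  [9] S(S(S(S(S(add(Z, SSZ))))))
  [10] S^7(Z)

Answer: normal form = S^7(Z)  (in 10 steps)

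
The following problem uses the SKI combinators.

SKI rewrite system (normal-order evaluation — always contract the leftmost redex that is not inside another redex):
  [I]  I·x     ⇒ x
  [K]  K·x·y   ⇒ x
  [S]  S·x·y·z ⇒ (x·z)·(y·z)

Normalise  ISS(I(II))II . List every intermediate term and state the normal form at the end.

  start: ISS(I(II))II
  →1  SS(I(II))II
  →2  SI(I(II)I)I
  →3  II(I(II)II)
  →4  I(I(II)II)
  →5  I(II)II
  →6  IIII
  →7  III
  →8  II
  →9  I

Answer: normal form = I  (in 9 steps)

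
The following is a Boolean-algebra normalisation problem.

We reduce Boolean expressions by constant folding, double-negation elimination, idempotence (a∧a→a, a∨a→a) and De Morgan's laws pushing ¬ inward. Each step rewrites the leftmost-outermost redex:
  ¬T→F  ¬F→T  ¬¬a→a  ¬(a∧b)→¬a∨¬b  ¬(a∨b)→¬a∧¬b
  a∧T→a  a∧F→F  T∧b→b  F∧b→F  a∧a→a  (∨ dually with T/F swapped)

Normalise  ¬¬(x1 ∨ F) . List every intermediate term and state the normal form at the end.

Answer: normal form = x1  (in 2 steps)

Derivation:
  start: ¬¬(x1 ∨ F)
  [1] x1 ∨ F
  [2] x1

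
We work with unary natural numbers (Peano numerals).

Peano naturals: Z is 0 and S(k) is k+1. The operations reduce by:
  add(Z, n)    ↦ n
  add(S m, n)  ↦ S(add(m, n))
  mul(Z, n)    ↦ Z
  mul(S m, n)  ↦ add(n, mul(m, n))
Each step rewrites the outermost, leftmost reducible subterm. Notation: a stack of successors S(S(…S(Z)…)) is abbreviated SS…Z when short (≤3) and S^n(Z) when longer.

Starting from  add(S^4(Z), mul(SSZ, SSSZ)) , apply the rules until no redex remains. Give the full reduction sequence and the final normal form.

Answer: normal form = S^10(Z)  (in 16 steps)

Reduction:
  start: add(S^4(Z), mul(SSZ, SSSZ))
  step 1: S(add(SSSZ, mul(SSZ, SSSZ)))
  step 2: S(S(add(SSZ, mul(SSZ, SSSZ))))
  step 3: S(S(S(add(SZ, mul(SSZ, SSSZ)))))
  step 4: S(S(S(S(add(Z, mul(SSZ, SSSZ))))))
  step 5: S(S(S(S(mul(SSZ, SSSZ)))))
  step 6: S(S(S(S(add(SSSZ, mul(SZ, SSSZ))))))
  step 7: S(S(S(S(S(add(SSZ, mul(SZ, SSSZ)))))))
  step 8: S(S(S(S(S(S(add(SZ, mul(SZ, SSSZ))))))))
  step 9: S(S(S(S(S(S(S(add(Z, mul(SZ, SSSZ)))))))))
  step 10: S(S(S(S(S(S(S(mul(SZ, SSSZ))))))))
  step 11: S(S(S(S(S(S(S(add(SSSZ, mul(Z, SSSZ)))))))))
  step 12: S(S(S(S(S(S(S(S(add(SSZ, mul(Z, SSSZ))))))))))
  step 13: S(S(S(S(S(S(S(S(S(add(SZ, mul(Z, SSSZ)))))))))))
  step 14: S(S(S(S(S(S(S(S(S(S(add(Z, mul(Z, SSSZ))))))))))))
  step 15: S(S(S(S(S(S(S(S(S(S(mul(Z, SSSZ)))))))))))
  step 16: S^10(Z)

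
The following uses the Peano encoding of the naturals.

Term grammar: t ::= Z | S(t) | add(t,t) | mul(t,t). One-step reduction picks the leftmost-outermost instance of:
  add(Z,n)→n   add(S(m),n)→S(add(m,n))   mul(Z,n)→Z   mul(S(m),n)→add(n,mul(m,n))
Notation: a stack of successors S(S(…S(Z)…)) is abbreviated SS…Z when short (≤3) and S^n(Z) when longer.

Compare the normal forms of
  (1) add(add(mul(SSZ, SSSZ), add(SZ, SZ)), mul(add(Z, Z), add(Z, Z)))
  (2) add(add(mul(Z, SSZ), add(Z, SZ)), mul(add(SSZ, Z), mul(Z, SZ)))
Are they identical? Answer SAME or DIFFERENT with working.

Term A:
  start: add(add(mul(SSZ, SSSZ), add(SZ, SZ)), mul(add(Z, Z), add(Z, Z)))
  step 1: add(add(add(SSSZ, mul(SZ, SSSZ)), add(SZ, SZ)), mul(add(Z, Z), add(Z, Z)))
  step 2: add(add(S(add(SSZ, mul(SZ, SSSZ))), add(SZ, SZ)), mul(add(Z, Z), add(Z, Z)))
  step 3: add(S(add(add(SSZ, mul(SZ, SSSZ)), add(SZ, SZ))), mul(add(Z, Z), add(Z, Z)))
  step 4: S(add(add(add(SSZ, mul(SZ, SSSZ)), add(SZ, SZ)), mul(add(Z, Z), add(Z, Z))))
  step 5: S(add(add(S(add(SZ, mul(SZ, SSSZ))), add(SZ, SZ)), mul(add(Z, Z), add(Z, Z))))
  step 6: S(add(S(add(add(SZ, mul(SZ, SSSZ)), add(SZ, SZ))), mul(add(Z, Z), add(Z, Z))))
  step 7: S(S(add(add(add(SZ, mul(SZ, SSSZ)), add(SZ, SZ)), mul(add(Z, Z), add(Z, Z)))))
  step 8: S(S(add(add(S(add(Z, mul(SZ, SSSZ))), add(SZ, SZ)), mul(add(Z, Z), add(Z, Z)))))
  step 9: S(S(add(S(add(add(Z, mul(SZ, SSSZ)), add(SZ, SZ))), mul(add(Z, Z), add(Z, Z)))))
  step 10: S(S(S(add(add(add(Z, mul(SZ, SSSZ)), add(SZ, SZ)), mul(add(Z, Z), add(Z, Z))))))
  step 11: S(S(S(add(add(mul(SZ, SSSZ), add(SZ, SZ)), mul(add(Z, Z), add(Z, Z))))))
  step 12: S(S(S(add(add(add(SSSZ, mul(Z, SSSZ)), add(SZ, SZ)), mul(add(Z, Z), add(Z, Z))))))
  step 13: S(S(S(add(add(S(add(SSZ, mul(Z, SSSZ))), add(SZ, SZ)), mul(add(Z, Z), add(Z, Z))))))
  step 14: S(S(S(add(S(add(add(SSZ, mul(Z, SSSZ)), add(SZ, SZ))), mul(add(Z, Z), add(Z, Z))))))
  step 15: S(S(S(S(add(add(add(SSZ, mul(Z, SSSZ)), add(SZ, SZ)), mul(add(Z, Z), add(Z, Z)))))))
  step 16: S(S(S(S(add(add(S(add(SZ, mul(Z, SSSZ))), add(SZ, SZ)), mul(add(Z, Z), add(Z, Z)))))))
  step 17: S(S(S(S(add(S(add(add(SZ, mul(Z, SSSZ)), add(SZ, SZ))), mul(add(Z, Z), add(Z, Z)))))))
  step 18: S(S(S(S(S(add(add(add(SZ, mul(Z, SSSZ)), add(SZ, SZ)), mul(add(Z, Z), add(Z, Z))))))))
  step 19: S(S(S(S(S(add(add(S(add(Z, mul(Z, SSSZ))), add(SZ, SZ)), mul(add(Z, Z), add(Z, Z))))))))
  step 20: S(S(S(S(S(add(S(add(add(Z, mul(Z, SSSZ)), add(SZ, SZ))), mul(add(Z, Z), add(Z, Z))))))))
  step 21: S(S(S(S(S(S(add(add(add(Z, mul(Z, SSSZ)), add(SZ, SZ)), mul(add(Z, Z), add(Z, Z)))))))))
  step 22: S(S(S(S(S(S(add(add(mul(Z, SSSZ), add(SZ, SZ)), mul(add(Z, Z), add(Z, Z)))))))))
  step 23: S(S(S(S(S(S(add(add(Z, add(SZ, SZ)), mul(add(Z, Z), add(Z, Z)))))))))
  step 24: S(S(S(S(S(S(add(add(SZ, SZ), mul(add(Z, Z), add(Z, Z)))))))))
  step 25: S(S(S(S(S(S(add(S(add(Z, SZ)), mul(add(Z, Z), add(Z, Z)))))))))
  step 26: S(S(S(S(S(S(S(add(add(Z, SZ), mul(add(Z, Z), add(Z, Z))))))))))
  step 27: S(S(S(S(S(S(S(add(SZ, mul(add(Z, Z), add(Z, Z))))))))))
  step 28: S(S(S(S(S(S(S(S(add(Z, mul(add(Z, Z), add(Z, Z)))))))))))
  step 29: S(S(S(S(S(S(S(S(mul(add(Z, Z), add(Z, Z))))))))))
  step 30: S(S(S(S(S(S(S(S(mul(Z, add(Z, Z))))))))))
  step 31: S^8(Z)

Term B:
  start: add(add(mul(Z, SSZ), add(Z, SZ)), mul(add(SSZ, Z), mul(Z, SZ)))
  step 1: add(add(Z, add(Z, SZ)), mul(add(SSZ, Z), mul(Z, SZ)))
  step 2: add(add(Z, SZ), mul(add(SSZ, Z), mul(Z, SZ)))
  step 3: add(SZ, mul(add(SSZ, Z), mul(Z, SZ)))
  step 4: S(add(Z, mul(add(SSZ, Z), mul(Z, SZ))))
  step 5: S(mul(add(SSZ, Z), mul(Z, SZ)))
  step 6: S(mul(S(add(SZ, Z)), mul(Z, SZ)))
  step 7: S(add(mul(Z, SZ), mul(add(SZ, Z), mul(Z, SZ))))
  step 8: S(add(Z, mul(add(SZ, Z), mul(Z, SZ))))
  step 9: S(mul(add(SZ, Z), mul(Z, SZ)))
  step 10: S(mul(S(add(Z, Z)), mul(Z, SZ)))
  step 11: S(add(mul(Z, SZ), mul(add(Z, Z), mul(Z, SZ))))
  step 12: S(add(Z, mul(add(Z, Z), mul(Z, SZ))))
  step 13: S(mul(add(Z, Z), mul(Z, SZ)))
  step 14: S(mul(Z, mul(Z, SZ)))
  step 15: SZ

Answer: DIFFERENT — A ⇓ S^8(Z), B ⇓ SZ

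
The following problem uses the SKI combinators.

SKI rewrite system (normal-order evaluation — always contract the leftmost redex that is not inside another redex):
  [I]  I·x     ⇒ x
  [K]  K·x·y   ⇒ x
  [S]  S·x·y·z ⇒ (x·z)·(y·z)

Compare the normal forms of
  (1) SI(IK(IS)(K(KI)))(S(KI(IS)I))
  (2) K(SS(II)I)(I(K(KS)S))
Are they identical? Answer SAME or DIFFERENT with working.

Answer: DIFFERENT — A ⇓ SI(S(SI)), B ⇓ SII

Derivation:
Term A:
  start: SI(IK(IS)(K(KI)))(S(KI(IS)I))
  step 1: I(S(KI(IS)I))(IK(IS)(K(KI))(S(KI(IS)I)))
  step 2: S(KI(IS)I)(IK(IS)(K(KI))(S(KI(IS)I)))
  step 3: S(II)(IK(IS)(K(KI))(S(KI(IS)I)))
  step 4: SI(IK(IS)(K(KI))(S(KI(IS)I)))
  step 5: SI(K(IS)(K(KI))(S(KI(IS)I)))
  step 6: SI(IS(S(KI(IS)I)))
  step 7: SI(S(S(KI(IS)I)))
  step 8: SI(S(S(II)))
  step 9: SI(S(SI))

Term B:
  start: K(SS(II)I)(I(K(KS)S))
  step 1: SS(II)I
  step 2: SI(III)
  step 3: SI(II)
  step 4: SII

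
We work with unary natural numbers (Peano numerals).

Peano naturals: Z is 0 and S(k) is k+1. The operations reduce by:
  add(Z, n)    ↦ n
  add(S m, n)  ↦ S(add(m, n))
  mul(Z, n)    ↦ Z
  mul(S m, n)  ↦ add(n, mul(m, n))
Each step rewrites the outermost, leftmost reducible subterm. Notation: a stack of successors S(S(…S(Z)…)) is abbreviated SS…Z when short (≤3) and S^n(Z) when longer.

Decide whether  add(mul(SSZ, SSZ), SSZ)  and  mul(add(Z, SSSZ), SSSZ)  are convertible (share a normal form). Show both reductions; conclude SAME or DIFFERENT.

Answer: DIFFERENT — A ⇓ S^6(Z), B ⇓ S^9(Z)

Reduction:
Term A:
  start: add(mul(SSZ, SSZ), SSZ)
  →1  add(add(SSZ, mul(SZ, SSZ)), SSZ)
  →2  add(S(add(SZ, mul(SZ, SSZ))), SSZ)
  →3  S(add(add(SZ, mul(SZ, SSZ)), SSZ))
  →4  S(add(S(add(Z, mul(SZ, SSZ))), SSZ))
  →5  S(S(add(add(Z, mul(SZ, SSZ)), SSZ)))
  →6  S(S(add(mul(SZ, SSZ), SSZ)))
  →7  S(S(add(add(SSZ, mul(Z, SSZ)), SSZ)))
  →8  S(S(add(S(add(SZ, mul(Z, SSZ))), SSZ)))
  →9  S(S(S(add(add(SZ, mul(Z, SSZ)), SSZ))))
  →10  S(S(S(add(S(add(Z, mul(Z, SSZ))), SSZ))))
  →11  S(S(S(S(add(add(Z, mul(Z, SSZ)), SSZ)))))
  →12  S(S(S(S(add(mul(Z, SSZ), SSZ)))))
  →13  S(S(S(S(add(Z, SSZ)))))
  →14  S^6(Z)

Term B:
  start: mul(add(Z, SSSZ), SSSZ)
  →1  mul(SSSZ, SSSZ)
  →2  add(SSSZ, mul(SSZ, SSSZ))
  →3  S(add(SSZ, mul(SSZ, SSSZ)))
  →4  S(S(add(SZ, mul(SSZ, SSSZ))))
  →5  S(S(S(add(Z, mul(SSZ, SSSZ)))))
  →6  S(S(S(mul(SSZ, SSSZ))))
  →7  S(S(S(add(SSSZ, mul(SZ, SSSZ)))))
  →8  S(S(S(S(add(SSZ, mul(SZ, SSSZ))))))
  →9  S(S(S(S(S(add(SZ, mul(SZ, SSSZ)))))))
  →10  S(S(S(S(S(S(add(Z, mul(SZ, SSSZ))))))))
  →11  S(S(S(S(S(S(mul(SZ, SSSZ)))))))
  →12  S(S(S(S(S(S(add(SSSZ, mul(Z, SSSZ))))))))
  →13  S(S(S(S(S(S(S(add(SSZ, mul(Z, SSSZ)))))))))
  →14  S(S(S(S(S(S(S(S(add(SZ, mul(Z, SSSZ))))))))))
  →15  S(S(S(S(S(S(S(S(S(add(Z, mul(Z, SSSZ)))))))))))
  →16  S(S(S(S(S(S(S(S(S(mul(Z, SSSZ))))))))))
  →17  S^9(Z)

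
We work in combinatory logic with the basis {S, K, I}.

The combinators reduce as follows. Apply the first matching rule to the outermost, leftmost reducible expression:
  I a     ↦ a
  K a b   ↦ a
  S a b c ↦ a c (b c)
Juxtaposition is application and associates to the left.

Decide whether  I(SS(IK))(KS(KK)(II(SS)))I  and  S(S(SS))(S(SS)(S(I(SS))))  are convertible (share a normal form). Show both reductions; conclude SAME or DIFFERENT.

Term A:
  start: I(SS(IK))(KS(KK)(II(SS)))I
  step 1: SS(IK)(KS(KK)(II(SS)))I
  step 2: S(KS(KK)(II(SS)))(IK(KS(KK)(II(SS))))I
  step 3: KS(KK)(II(SS))I(IK(KS(KK)(II(SS)))I)
  step 4: S(II(SS))I(IK(KS(KK)(II(SS)))I)
  step 5: II(SS)(IK(KS(KK)(II(SS)))I)(I(IK(KS(KK)(II(SS)))I))
  step 6: I(SS)(IK(KS(KK)(II(SS)))I)(I(IK(KS(KK)(II(SS)))I))
  step 7: SS(IK(KS(KK)(II(SS)))I)(I(IK(KS(KK)(II(SS)))I))
  step 8: S(I(IK(KS(KK)(II(SS)))I))(IK(KS(KK)(II(SS)))I(I(IK(KS(KK)(II(SS)))I)))
  step 9: S(IK(KS(KK)(II(SS)))I)(IK(KS(KK)(II(SS)))I(I(IK(KS(KK)(II(SS)))I)))
  step 10: S(K(KS(KK)(II(SS)))I)(IK(KS(KK)(II(SS)))I(I(IK(KS(KK)(II(SS)))I)))
  step 11: S(KS(KK)(II(SS)))(IK(KS(KK)(II(SS)))I(I(IK(KS(KK)(II(SS)))I)))
  step 12: S(S(II(SS)))(IK(KS(KK)(II(SS)))I(I(IK(KS(KK)(II(SS)))I)))
  step 13: S(S(I(SS)))(IK(KS(KK)(II(SS)))I(I(IK(KS(KK)(II(SS)))I)))
  step 14: S(S(SS))(IK(KS(KK)(II(SS)))I(I(IK(KS(KK)(II(SS)))I)))
  step 15: S(S(SS))(K(KS(KK)(II(SS)))I(I(IK(KS(KK)(II(SS)))I)))
  step 16: S(S(SS))(KS(KK)(II(SS))(I(IK(KS(KK)(II(SS)))I)))
  step 17: S(S(SS))(S(II(SS))(I(IK(KS(KK)(II(SS)))I)))
  step 18: S(S(SS))(S(I(SS))(I(IK(KS(KK)(II(SS)))I)))
  step 19: S(S(SS))(S(SS)(I(IK(KS(KK)(II(SS)))I)))
  step 20: S(S(SS))(S(SS)(IK(KS(KK)(II(SS)))I))
  step 21: S(S(SS))(S(SS)(K(KS(KK)(II(SS)))I))
  step 22: S(S(SS))(S(SS)(KS(KK)(II(SS))))
  step 23: S(S(SS))(S(SS)(S(II(SS))))
  step 24: S(S(SS))(S(SS)(S(I(SS))))
  step 25: S(S(SS))(S(SS)(S(SS)))

Term B:
  start: S(S(SS))(S(SS)(S(I(SS))))
  step 1: S(S(SS))(S(SS)(S(SS)))

Answer: SAME — A ⇓ S(S(SS))(S(SS)(S(SS))), B ⇓ S(S(SS))(S(SS)(S(SS)))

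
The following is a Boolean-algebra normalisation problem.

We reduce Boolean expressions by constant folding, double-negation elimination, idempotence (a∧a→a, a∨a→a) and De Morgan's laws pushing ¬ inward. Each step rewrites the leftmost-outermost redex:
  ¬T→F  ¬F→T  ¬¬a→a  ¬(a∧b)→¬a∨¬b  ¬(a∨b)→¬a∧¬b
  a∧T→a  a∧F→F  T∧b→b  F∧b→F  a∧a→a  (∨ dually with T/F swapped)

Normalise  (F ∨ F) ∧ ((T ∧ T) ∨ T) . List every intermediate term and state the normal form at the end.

  start: (F ∨ F) ∧ ((T ∧ T) ∨ T)
  [1] F ∧ ((T ∧ T) ∨ T)
  [2] F

Answer: normal form = F  (in 2 steps)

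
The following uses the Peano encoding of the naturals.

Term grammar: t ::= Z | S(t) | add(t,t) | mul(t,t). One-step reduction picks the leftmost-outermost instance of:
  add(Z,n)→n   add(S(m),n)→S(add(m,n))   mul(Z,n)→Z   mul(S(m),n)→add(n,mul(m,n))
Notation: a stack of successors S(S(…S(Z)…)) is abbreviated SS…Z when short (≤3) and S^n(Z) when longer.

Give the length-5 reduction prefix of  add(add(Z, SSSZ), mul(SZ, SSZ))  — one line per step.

Answer: after 5 steps: S(S(S(mul(SZ, SSZ))))

Working:
  start: add(add(Z, SSSZ), mul(SZ, SSZ))
  [1] add(SSSZ, mul(SZ, SSZ))
  [2] S(add(SSZ, mul(SZ, SSZ)))
  [3] S(S(add(SZ, mul(SZ, SSZ))))
  [4] S(S(S(add(Z, mul(SZ, SSZ)))))
  [5] S(S(S(mul(SZ, SSZ))))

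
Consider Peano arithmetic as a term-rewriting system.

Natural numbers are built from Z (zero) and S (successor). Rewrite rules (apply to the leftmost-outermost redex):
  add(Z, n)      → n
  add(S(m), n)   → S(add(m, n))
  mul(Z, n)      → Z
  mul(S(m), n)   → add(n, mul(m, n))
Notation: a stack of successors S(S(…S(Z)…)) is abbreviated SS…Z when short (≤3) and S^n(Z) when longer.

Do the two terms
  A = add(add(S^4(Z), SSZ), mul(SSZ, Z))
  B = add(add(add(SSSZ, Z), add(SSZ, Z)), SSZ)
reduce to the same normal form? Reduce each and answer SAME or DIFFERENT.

Term A:
  start: add(add(S^4(Z), SSZ), mul(SSZ, Z))
  [1] add(S(add(SSSZ, SSZ)), mul(SSZ, Z))
  [2] S(add(add(SSSZ, SSZ), mul(SSZ, Z)))
  [3] S(add(S(add(SSZ, SSZ)), mul(SSZ, Z)))
  [4] S(S(add(add(SSZ, SSZ), mul(SSZ, Z))))
  [5] S(S(add(S(add(SZ, SSZ)), mul(SSZ, Z))))
  [6] S(S(S(add(add(SZ, SSZ), mul(SSZ, Z)))))
  [7] S(S(S(add(S(add(Z, SSZ)), mul(SSZ, Z)))))
  [8] S(S(S(S(add(add(Z, SSZ), mul(SSZ, Z))))))
  [9] S(S(S(S(add(SSZ, mul(SSZ, Z))))))
  [10] S(S(S(S(S(add(SZ, mul(SSZ, Z)))))))
  [11] S(S(S(S(S(S(add(Z, mul(SSZ, Z))))))))
  [12] S(S(S(S(S(S(mul(SSZ, Z)))))))
  [13] S(S(S(S(S(S(add(Z, mul(SZ, Z))))))))
  [14] S(S(S(S(S(S(mul(SZ, Z)))))))
  [15] S(S(S(S(S(S(add(Z, mul(Z, Z))))))))
  [16] S(S(S(S(S(S(mul(Z, Z)))))))
  [17] S^6(Z)

Term B:
  start: add(add(add(SSSZ, Z), add(SSZ, Z)), SSZ)
  [1] add(add(S(add(SSZ, Z)), add(SSZ, Z)), SSZ)
  [2] add(S(add(add(SSZ, Z), add(SSZ, Z))), SSZ)
  [3] S(add(add(add(SSZ, Z), add(SSZ, Z)), SSZ))
  [4] S(add(add(S(add(SZ, Z)), add(SSZ, Z)), SSZ))
  [5] S(add(S(add(add(SZ, Z), add(SSZ, Z))), SSZ))
  [6] S(S(add(add(add(SZ, Z), add(SSZ, Z)), SSZ)))
  [7] S(S(add(add(S(add(Z, Z)), add(SSZ, Z)), SSZ)))
  [8] S(S(add(S(add(add(Z, Z), add(SSZ, Z))), SSZ)))
  [9] S(S(S(add(add(add(Z, Z), add(SSZ, Z)), SSZ))))
  [10] S(S(S(add(add(Z, add(SSZ, Z)), SSZ))))
  [11] S(S(S(add(add(SSZ, Z), SSZ))))
  [12] S(S(S(add(S(add(SZ, Z)), SSZ))))
  [13] S(S(S(S(add(add(SZ, Z), SSZ)))))
  [14] S(S(S(S(add(S(add(Z, Z)), SSZ)))))
  [15] S(S(S(S(S(add(add(Z, Z), SSZ))))))
  [16] S(S(S(S(S(add(Z, SSZ))))))
  [17] S^7(Z)

Answer: DIFFERENT — A ⇓ S^6(Z), B ⇓ S^7(Z)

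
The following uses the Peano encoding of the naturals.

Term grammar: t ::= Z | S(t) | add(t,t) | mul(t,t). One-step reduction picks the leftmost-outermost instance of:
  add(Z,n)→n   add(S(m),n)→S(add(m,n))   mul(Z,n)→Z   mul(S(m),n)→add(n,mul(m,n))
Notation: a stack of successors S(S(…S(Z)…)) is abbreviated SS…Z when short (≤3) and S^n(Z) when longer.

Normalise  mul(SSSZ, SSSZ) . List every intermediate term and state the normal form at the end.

  start: mul(SSSZ, SSSZ)
  →1  add(SSSZ, mul(SSZ, SSSZ))
  →2  S(add(SSZ, mul(SSZ, SSSZ)))
  →3  S(S(add(SZ, mul(SSZ, SSSZ))))
  →4  S(S(S(add(Z, mul(SSZ, SSSZ)))))
  →5  S(S(S(mul(SSZ, SSSZ))))
  →6  S(S(S(add(SSSZ, mul(SZ, SSSZ)))))
  →7  S(S(S(S(add(SSZ, mul(SZ, SSSZ))))))
  →8  S(S(S(S(S(add(SZ, mul(SZ, SSSZ)))))))
  →9  S(S(S(S(S(S(add(Z, mul(SZ, SSSZ))))))))
  →10  S(S(S(S(S(S(mul(SZ, SSSZ)))))))
  →11  S(S(S(S(S(S(add(SSSZ, mul(Z, SSSZ))))))))
  →12  S(S(S(S(S(S(S(add(SSZ, mul(Z, SSSZ)))))))))
  →13  S(S(S(S(S(S(S(S(add(SZ, mul(Z, SSSZ))))))))))
  →14  S(S(S(S(S(S(S(S(S(add(Z, mul(Z, SSSZ)))))))))))
  →15  S(S(S(S(S(S(S(S(S(mul(Z, SSSZ))))))))))
  →16  S^9(Z)

Answer: normal form = S^9(Z)  (in 16 steps)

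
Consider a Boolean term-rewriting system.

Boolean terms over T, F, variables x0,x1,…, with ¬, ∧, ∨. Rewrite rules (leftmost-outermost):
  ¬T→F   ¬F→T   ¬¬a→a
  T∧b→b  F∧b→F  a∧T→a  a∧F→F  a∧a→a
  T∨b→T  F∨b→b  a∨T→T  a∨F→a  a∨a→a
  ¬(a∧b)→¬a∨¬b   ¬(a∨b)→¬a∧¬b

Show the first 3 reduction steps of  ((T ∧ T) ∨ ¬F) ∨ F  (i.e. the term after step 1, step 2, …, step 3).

Answer: after 3 steps: T

Working:
  start: ((T ∧ T) ∨ ¬F) ∨ F
  [1] (T ∧ T) ∨ ¬F
  [2] T ∨ ¬F
  [3] T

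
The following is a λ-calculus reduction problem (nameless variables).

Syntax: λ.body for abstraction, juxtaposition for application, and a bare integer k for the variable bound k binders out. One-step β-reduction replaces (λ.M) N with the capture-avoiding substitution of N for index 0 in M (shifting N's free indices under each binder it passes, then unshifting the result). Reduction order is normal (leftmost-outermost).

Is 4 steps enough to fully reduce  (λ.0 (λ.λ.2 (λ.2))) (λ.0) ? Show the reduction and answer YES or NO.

Answer: YES — reaches normal form λ.λ.λ.2 in 3 ≤ 4 steps

Reduction:
  start: (λ.0 (λ.λ.2 (λ.2))) (λ.0)
  →1  (λ.0) (λ.λ.(λ.0) (λ.2))
  →2  λ.λ.(λ.0) (λ.2)
  →3  λ.λ.λ.2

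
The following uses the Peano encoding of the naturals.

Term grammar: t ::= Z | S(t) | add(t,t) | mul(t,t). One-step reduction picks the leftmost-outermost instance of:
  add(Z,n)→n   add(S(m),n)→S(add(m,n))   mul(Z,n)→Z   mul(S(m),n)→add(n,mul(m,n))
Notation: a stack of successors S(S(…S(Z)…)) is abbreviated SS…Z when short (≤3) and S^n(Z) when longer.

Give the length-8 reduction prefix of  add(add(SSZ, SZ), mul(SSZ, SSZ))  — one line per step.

  start: add(add(SSZ, SZ), mul(SSZ, SSZ))
  [1] add(S(add(SZ, SZ)), mul(SSZ, SSZ))
  [2] S(add(add(SZ, SZ), mul(SSZ, SSZ)))
  [3] S(add(S(add(Z, SZ)), mul(SSZ, SSZ)))
  [4] S(S(add(add(Z, SZ), mul(SSZ, SSZ))))
  [5] S(S(add(SZ, mul(SSZ, SSZ))))
  [6] S(S(S(add(Z, mul(SSZ, SSZ)))))
  [7] S(S(S(mul(SSZ, SSZ))))
  [8] S(S(S(add(SSZ, mul(SZ, SSZ)))))

Answer: after 8 steps: S(S(S(add(SSZ, mul(SZ, SSZ)))))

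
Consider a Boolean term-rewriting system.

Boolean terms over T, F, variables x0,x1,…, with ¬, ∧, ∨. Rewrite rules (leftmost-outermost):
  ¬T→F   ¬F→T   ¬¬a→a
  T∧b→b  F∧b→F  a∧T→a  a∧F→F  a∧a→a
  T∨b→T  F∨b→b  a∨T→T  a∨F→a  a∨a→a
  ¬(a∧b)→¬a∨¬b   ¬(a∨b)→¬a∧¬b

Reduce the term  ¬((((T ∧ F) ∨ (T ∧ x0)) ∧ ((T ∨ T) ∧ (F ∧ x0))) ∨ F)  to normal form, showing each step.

  start: ¬((((T ∧ F) ∨ (T ∧ x0)) ∧ ((T ∨ T) ∧ (F ∧ x0))) ∨ F)
  [1] ¬(((T ∧ F) ∨ (T ∧ x0)) ∧ ((T ∨ T) ∧ (F ∧ x0))) ∧ ¬F
  [2] (¬((T ∧ F) ∨ (T ∧ x0)) ∨ ¬((T ∨ T) ∧ (F ∧ x0))) ∧ ¬F
  [3] ((¬(T ∧ F) ∧ ¬(T ∧ x0)) ∨ ¬((T ∨ T) ∧ (F ∧ x0))) ∧ ¬F
  [4] (((¬T ∨ ¬F) ∧ ¬(T ∧ x0)) ∨ ¬((T ∨ T) ∧ (F ∧ x0))) ∧ ¬F
  [5] (((F ∨ ¬F) ∧ ¬(T ∧ x0)) ∨ ¬((T ∨ T) ∧ (F ∧ x0))) ∧ ¬F
  [6] ((¬F ∧ ¬(T ∧ x0)) ∨ ¬((T ∨ T) ∧ (F ∧ x0))) ∧ ¬F
  [7] ((T ∧ ¬(T ∧ x0)) ∨ ¬((T ∨ T) ∧ (F ∧ x0))) ∧ ¬F
  [8] (¬(T ∧ x0) ∨ ¬((T ∨ T) ∧ (F ∧ x0))) ∧ ¬F
  [9] ((¬T ∨ ¬x0) ∨ ¬((T ∨ T) ∧ (F ∧ x0))) ∧ ¬F
  [10] ((F ∨ ¬x0) ∨ ¬((T ∨ T) ∧ (F ∧ x0))) ∧ ¬F
  [11] (¬x0 ∨ ¬((T ∨ T) ∧ (F ∧ x0))) ∧ ¬F
  [12] (¬x0 ∨ (¬(T ∨ T) ∨ ¬(F ∧ x0))) ∧ ¬F
  [13] (¬x0 ∨ ((¬T ∧ ¬T) ∨ ¬(F ∧ x0))) ∧ ¬F
  [14] (¬x0 ∨ (¬T ∨ ¬(F ∧ x0))) ∧ ¬F
  [15] (¬x0 ∨ (F ∨ ¬(F ∧ x0))) ∧ ¬F
  [16] (¬x0 ∨ ¬(F ∧ x0)) ∧ ¬F
  [17] (¬x0 ∨ (¬F ∨ ¬x0)) ∧ ¬F
  [18] (¬x0 ∨ (T ∨ ¬x0)) ∧ ¬F
  [19] (¬x0 ∨ T) ∧ ¬F
  [20] T ∧ ¬F
  [21] ¬F
  [22] T

Answer: normal form = T  (in 22 steps)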